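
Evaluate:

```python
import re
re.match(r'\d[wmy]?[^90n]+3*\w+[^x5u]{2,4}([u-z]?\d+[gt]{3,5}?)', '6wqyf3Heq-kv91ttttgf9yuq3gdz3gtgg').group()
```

'6wqyf3Heq-kv91ttttgf9yuq3gdz3gtg'

This matches a digit, then optionally one of [wmy], then one or more of any character except [90n]; then zero or more of the literal '3', then one or more of a word character, then 2 to 4 of any character except [x5u]; then optionally a character in [u-z], then one or more of a digit, then 3 to 5 of one of [gt] (lazy) (captured).
Because the quantifier is non-greedy, it stops expanding at the earliest point where the rest of the pattern can succeed.
`re.match` only tries the pattern at the start of the string.
The match spans [0:32] → '6wqyf3Heq-kv91ttttgf9yuq3gdz3gtg'.
Captured: group 1 = '3gtg'.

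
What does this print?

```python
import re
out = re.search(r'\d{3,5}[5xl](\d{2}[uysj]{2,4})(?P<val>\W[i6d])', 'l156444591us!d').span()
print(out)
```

(2, 14)

Pattern: 3 to 5 of a digit, then one of [5xl]; then exactly 2 of a digit, then 2 to 4 of one of [uysj] (captured); then a non-word character, then one of [i6d] (captured as 'val').
`re.search` scans for the first position where the pattern succeeds.
The match spans [2:14] → '56444591us!d'.
Captured: group 1 = '91us', group 2 = '!d'.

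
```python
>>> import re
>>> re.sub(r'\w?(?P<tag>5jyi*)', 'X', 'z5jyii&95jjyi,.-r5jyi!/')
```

'X&95jjyi,.-X!/'

This matches optionally a word character; then the literal '5jy', then zero or more of the literal 'i' (captured as 'tag').
Matches: at [0:6] → 'z5jyii'; at [16:21] → 'r5jyi'.
Each match is replaced by 'X'.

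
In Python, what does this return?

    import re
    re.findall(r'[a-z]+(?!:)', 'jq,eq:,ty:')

['jq', 'e', 't']

`(?!…)`/`(?<!…)` only lets a position through if the neighbouring text does NOT match; no characters are consumed.
Matches: at [0:2] → 'jq'; at [3:4] → 'e'; at [7:8] → 't'.
`findall` yields the raw match text (3 of them) because the pattern has no groups.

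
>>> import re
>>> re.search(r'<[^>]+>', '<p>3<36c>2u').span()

(0, 3)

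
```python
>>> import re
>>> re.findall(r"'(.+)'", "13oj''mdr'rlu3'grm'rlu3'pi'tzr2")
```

Walking the string: at [4:27] match "''mdr'rlu3'grm'rlu3'pi'", group 1 = "'mdr'rlu3'grm'rlu3'pi".
`findall` collects group 1 from the one match (1 total).

["'mdr'rlu3'grm'rlu3'pi"]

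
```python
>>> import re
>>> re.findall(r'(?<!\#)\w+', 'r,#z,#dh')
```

['r', 'h']

The negative lookaround is zero-width — it rules out positions where the adjacent text would match, without consuming anything.
With no groups in the pattern, `findall` gives back each whole match — 2 here.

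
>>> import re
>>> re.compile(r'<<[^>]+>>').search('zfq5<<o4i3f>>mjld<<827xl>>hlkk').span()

(4, 13)

Unlike `match`, `search` isn't anchored — it looks for the pattern anywhere in the string.
The match spans [4:13] → '<<o4i3f>>'.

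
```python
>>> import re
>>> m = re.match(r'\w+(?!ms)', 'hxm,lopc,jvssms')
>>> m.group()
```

`(?!…)`/`(?<!…)` only lets a position through if the neighbouring text does NOT match; no characters are consumed.
With `match`, the pattern is implicitly anchored at the beginning.
The match spans [0:3] → 'hxm'.

'hxm'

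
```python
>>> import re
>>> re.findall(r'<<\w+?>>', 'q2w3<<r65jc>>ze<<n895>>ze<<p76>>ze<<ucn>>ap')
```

Matches: at [4:13] → '<<r65jc>>'; at [15:23] → '<<n895>>'; at [25:32] → '<<p76>>'; at [34:41] → '<<ucn>>'.
`findall` yields the raw match text (4 of them) because the pattern has no groups.

['<<r65jc>>', '<<n895>>', '<<p76>>', '<<ucn>>']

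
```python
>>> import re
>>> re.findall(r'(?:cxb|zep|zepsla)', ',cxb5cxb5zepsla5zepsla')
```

`|` is ordered: at each position the engine commits to the first alternative that works.
Walking the string: at [1:4] → 'cxb'; at [5:8] → 'cxb'; at [9:12] → 'zep'; at [16:19] → 'zep'.
Since nothing is captured, `findall` lists the 4 matched substrings directly.

['cxb', 'cxb', 'zep', 'zep']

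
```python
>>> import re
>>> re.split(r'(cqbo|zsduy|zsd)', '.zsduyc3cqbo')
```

Alternation isn't longest-match — the leftmost alternative that fits at this position is chosen.
With a capturing group present, the delimiter's captured portion is kept in the result list.

['.', 'zsduy', 'c3', 'cqbo', '']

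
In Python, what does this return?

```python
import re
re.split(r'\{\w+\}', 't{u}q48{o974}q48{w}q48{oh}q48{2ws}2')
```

['t', 'q48', 'q48', 'q48', 'q48', '2']

Matches to split on: at [1:4] → '{u}'; at [7:13] → '{o974}'; at [16:19] → '{w}'; at [22:26] → '{oh}'; at [29:34] → '{2ws}'.
`split` removes every match and returns the 6 fragments in between.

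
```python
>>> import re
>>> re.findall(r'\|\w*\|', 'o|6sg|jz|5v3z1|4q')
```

`findall` yields the raw match text (2 of them) because the pattern has no groups.

['|6sg|', '|5v3z1|']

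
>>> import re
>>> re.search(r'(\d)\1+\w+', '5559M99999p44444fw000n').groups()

('5',)

The match spans [0:22] → '5559M99999p44444fw000n'.
Captured: group 1 = '5'.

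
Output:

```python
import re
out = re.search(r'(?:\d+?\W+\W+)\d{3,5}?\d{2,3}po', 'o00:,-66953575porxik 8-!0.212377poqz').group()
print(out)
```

00:,-66953575po

The match spans [1:16] → '00:,-66953575po'.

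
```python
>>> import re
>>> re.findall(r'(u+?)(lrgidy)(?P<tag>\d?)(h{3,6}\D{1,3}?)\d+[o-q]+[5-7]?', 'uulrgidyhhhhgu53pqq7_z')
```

[('uu', 'lrgidy', '', 'hhhhgu')]

This matches one or more of a literal 'u' (lazy) (captured); then the literal 'lrg', then the literal 'idy' (captured); then optionally a digit (captured as 'tag'); then 3 to 6 of the literal 'h', then 1 to 3 of a non-digit (lazy) (captured); then one or more of a digit, then one or more of a character in [o-q], then optionally a character in [5-7].
4 groups means the one result is a tuple of 4 captured strings — 1 here.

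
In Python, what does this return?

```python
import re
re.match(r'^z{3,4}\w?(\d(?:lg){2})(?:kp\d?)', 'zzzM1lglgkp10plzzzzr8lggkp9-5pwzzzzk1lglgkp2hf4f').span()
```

(0, 12)

`match` is anchored at position 0; if the pattern doesn't fit there, it returns None.
The match spans [0:12] → 'zzzM1lglgkp1'.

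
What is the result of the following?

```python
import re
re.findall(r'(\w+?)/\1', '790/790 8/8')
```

['790', '8']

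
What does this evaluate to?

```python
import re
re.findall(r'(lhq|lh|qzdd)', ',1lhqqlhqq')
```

['lhq', 'lhq']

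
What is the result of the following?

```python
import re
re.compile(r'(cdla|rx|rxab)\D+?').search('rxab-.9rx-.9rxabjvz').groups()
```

('rx',)

The regex engine tests alternatives in the order written; an earlier branch that matches wins even if a later one would match more.
`search` walks the string left to right and returns the first match it finds.
The match spans [0:3] → 'rxa'.
Captured: group 1 = 'rx'.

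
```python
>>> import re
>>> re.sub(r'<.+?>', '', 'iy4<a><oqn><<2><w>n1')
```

'iy4n1'

Matches: at [3:6] → '<a>'; at [6:11] → '<oqn>'; at [11:15] → '<<2>'; at [15:18] → '<w>'.
Each match is replaced by ''.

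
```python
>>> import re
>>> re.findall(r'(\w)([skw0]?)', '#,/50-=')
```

`findall` packs the 2 group values into a tuple for every match.

[('5', '0')]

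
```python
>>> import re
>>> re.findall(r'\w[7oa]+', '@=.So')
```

['So']

The pattern matches a word character; then one or more of one of [7oa].
Matches: at [3:5] → 'So'.
No capturing groups, so `findall` returns the 1 full match string.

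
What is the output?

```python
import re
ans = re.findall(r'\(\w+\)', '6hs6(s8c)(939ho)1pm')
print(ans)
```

['(s8c)', '(939ho)']

Scanning left to right: at [4:9] → '(s8c)'; at [9:16] → '(939ho)'.
`findall` yields the raw match text (2 of them) because the pattern has no groups.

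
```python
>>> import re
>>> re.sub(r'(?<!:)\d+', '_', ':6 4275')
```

`(?!…)`/`(?<!…)` only lets a position through if the neighbouring text does NOT match; no characters are consumed.
Each match is replaced by '_'.

':6 _'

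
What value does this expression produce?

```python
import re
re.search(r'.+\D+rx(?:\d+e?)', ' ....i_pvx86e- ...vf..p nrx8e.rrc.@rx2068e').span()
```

(0, 42)

This matches one or more of any character; then one or more of a non-digit, then the literal 'rx'; then one or more of a digit, then optionally the literal 'e' (non-capturing group).
`re.search` scans for the first position where the pattern succeeds.
The match spans [0:42] → ' ....i_pvx86e- ...vf..p nrx8e.rrc.@rx2068e'.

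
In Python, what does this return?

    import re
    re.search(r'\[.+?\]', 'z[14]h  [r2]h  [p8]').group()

'[14]'

The match spans [1:5] → '[14]'.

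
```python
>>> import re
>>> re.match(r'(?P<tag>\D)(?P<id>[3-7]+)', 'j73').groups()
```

The pattern matches a non-digit (captured as 'tag'); then one or more of a character in [3-7] (captured as 'id').
With `match`, the pattern is implicitly anchored at the beginning.
The match spans [0:3] → 'j73'.
Captured: group 1 = 'j', group 2 = '73'.

('j', '73')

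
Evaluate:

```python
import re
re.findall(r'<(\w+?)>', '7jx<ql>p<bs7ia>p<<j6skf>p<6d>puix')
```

Scanning left to right: at [3:7] match '<ql>', group 1 = 'ql'; at [8:15] match '<bs7ia>', group 1 = 'bs7ia'; at [17:24] match '<j6skf>', group 1 = 'j6skf'; at [25:29] match '<6d>', group 1 = '6d'.
One capturing group, so `findall` returns just the captured substring from each match — 4 in all.

['ql', 'bs7ia', 'j6skf', '6d']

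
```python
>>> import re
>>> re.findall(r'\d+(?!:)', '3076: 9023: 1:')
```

The negative lookaround is zero-width — it rules out positions where the adjacent text would match, without consuming anything.
No capturing groups, so `findall` returns the 2 full match strings.

['307', '902']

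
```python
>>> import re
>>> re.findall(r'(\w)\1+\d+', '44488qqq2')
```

['4', 'q']

`\1` is not a pattern — it's the concrete string captured by group 1, re-applied verbatim.
With a single group, `findall` returns only what that group captured — 2 items.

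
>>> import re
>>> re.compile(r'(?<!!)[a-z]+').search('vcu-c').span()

A negative assertion filters positions out without eating any characters.
`search` walks the string left to right and returns the first match it finds.
The match spans [0:3] → 'vcu'.

(0, 3)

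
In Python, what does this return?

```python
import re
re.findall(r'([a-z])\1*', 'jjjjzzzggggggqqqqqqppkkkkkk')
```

['j', 'z', 'g', 'q', 'p', 'k']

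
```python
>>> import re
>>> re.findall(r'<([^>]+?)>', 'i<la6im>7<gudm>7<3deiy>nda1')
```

['la6im', 'gudm', '3deiy']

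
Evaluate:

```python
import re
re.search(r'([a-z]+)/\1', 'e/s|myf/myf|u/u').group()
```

`\1` is not a pattern — it's the concrete string captured by group 1, re-applied verbatim.
The match spans [4:11] → 'myf/myf'.

'myf/myf'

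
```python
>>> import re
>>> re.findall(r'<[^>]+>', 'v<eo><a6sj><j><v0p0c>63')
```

['<eo>', '<a6sj>', '<j>', '<v0p0c>']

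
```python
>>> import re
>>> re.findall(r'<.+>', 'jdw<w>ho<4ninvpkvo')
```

['<w>']

Since nothing is captured, `findall` lists the 1 matched substring directly.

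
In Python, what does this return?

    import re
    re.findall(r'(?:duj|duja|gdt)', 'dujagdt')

['duj', 'gdt']

Branches in `(...|...)` are attempted left-to-right; the first branch that allows the whole pattern to succeed is taken.
Walking the string: at [0:3] → 'duj'; at [4:7] → 'gdt'.
No capturing groups, so `findall` returns the 2 full match strings.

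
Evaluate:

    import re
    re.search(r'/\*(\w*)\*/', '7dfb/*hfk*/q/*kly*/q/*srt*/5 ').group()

'/*hfk*/'

The match spans [4:11] → '/*hfk*/'.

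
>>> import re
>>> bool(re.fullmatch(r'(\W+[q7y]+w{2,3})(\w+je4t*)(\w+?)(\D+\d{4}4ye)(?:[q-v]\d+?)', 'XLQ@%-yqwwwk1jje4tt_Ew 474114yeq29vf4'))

False

Pattern: one or more of a non-word character, then one or more of one of [q7y], then 2 to 3 of a literal 'w' (captured); then one or more of a word character, then the literal 'je4', then zero or more of the literal 't' (captured); then one or more of a word character (lazy) (captured); then one or more of a non-digit, then exactly 4 of a digit, then the literal '4ye' (captured); then a character in [q-v], then one or more of a digit (lazy) (non-capturing group).
`fullmatch` succeeds only if the pattern covers the string from start to end.
Here the pattern can't cover the whole string, so the call returns None, and `bool(None)` is False.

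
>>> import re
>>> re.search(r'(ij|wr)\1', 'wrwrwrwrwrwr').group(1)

The match spans [0:4] → 'wrwr'.
Captured: group 1 = 'wr'.

'wr'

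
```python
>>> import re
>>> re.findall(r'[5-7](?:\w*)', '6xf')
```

['6xf']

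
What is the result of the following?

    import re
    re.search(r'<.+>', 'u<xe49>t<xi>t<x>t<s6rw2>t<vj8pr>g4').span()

The match spans [1:32] → '<xe49>t<xi>t<x>t<s6rw2>t<vj8pr>'.

(1, 32)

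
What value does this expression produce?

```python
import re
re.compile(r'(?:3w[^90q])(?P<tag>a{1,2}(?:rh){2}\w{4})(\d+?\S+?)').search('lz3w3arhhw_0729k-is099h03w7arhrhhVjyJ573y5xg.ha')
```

The pattern matches the literal '3w', then any character except [90q] (non-capturing group); then 1 to 2 of the literal 'a', then the literal 'rh' repeated 2 times, then exactly 4 of a word character (captured as 'tag'); then one or more of a digit (lazy), then one or more of a non-whitespace character (lazy) (captured).
`re.search` scans for the first position where the pattern succeeds.
Here the pattern never matches, so the call returns None.

None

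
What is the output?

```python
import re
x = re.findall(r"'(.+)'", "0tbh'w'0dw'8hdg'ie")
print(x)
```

Matches: at [4:16] match "'w'0dw'8hdg'", group 1 = "w'0dw'8hdg".
Because there's exactly one group, `findall` drops the full match and keeps group 1 from the one hit.

["w'0dw'8hdg"]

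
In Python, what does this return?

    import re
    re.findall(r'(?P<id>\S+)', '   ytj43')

This matches one or more of a non-whitespace character (captured as 'id').
Walking the string: at [3:8] match 'ytj43', group 1 = 'ytj43'.
One capturing group, so `findall` returns just the captured substring from the one match — 1 in all.

['ytj43']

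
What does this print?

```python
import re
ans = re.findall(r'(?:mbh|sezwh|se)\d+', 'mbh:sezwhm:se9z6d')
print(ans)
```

['se9']

Scanning left to right: at [11:14] → 'se9'.
No capturing groups, so `findall` returns the 1 full match string.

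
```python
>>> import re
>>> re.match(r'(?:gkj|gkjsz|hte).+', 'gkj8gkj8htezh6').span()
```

`match` is anchored at position 0; if the pattern doesn't fit there, it returns None.
The match spans [0:14] → 'gkj8gkj8htezh6'.

(0, 14)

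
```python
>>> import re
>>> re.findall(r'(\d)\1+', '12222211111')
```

['2', '1']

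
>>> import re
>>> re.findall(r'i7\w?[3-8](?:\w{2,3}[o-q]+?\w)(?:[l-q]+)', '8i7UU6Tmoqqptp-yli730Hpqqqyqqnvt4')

This matches the literal 'i7', then optionally a word character, then a character in [3-8]; then 2 to 3 of a word character, then one or more of a character in [o-q] (lazy), then a word character (non-capturing group); then one or more of a character in [l-q] (non-capturing group).
A `+?`/`*?`/`{m,n}?` starts at its minimum and grows only as far as needed for what follows to match.
Scanning left to right: at [17:26] → 'i730Hpqqq'.
`findall` yields the raw match text (1 of them) because the pattern has no groups.

['i730Hpqqq']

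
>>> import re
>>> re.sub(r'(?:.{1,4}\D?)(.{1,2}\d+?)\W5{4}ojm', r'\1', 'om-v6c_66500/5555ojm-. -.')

The replacement refers to a captured group, so each match is rewritten using its own captured text.

'o_66500-. -.'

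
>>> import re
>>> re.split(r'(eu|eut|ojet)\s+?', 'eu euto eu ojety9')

['', 'eu', 'euto ', 'eu', 'ojety9']

Matches to split on: at [0:3] → 'eu '; at [8:11] → 'eu '.
`re.split` interleaves the captured-group text with the surrounding fragments.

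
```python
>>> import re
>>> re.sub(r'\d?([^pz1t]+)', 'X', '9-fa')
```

'X'

Pattern: optionally a digit; then one or more of any character except [pz1t] (captured).
Each match is replaced by 'X'.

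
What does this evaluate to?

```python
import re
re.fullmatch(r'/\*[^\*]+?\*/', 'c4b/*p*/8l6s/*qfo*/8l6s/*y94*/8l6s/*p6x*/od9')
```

`fullmatch` succeeds only if the pattern covers the string from start to end.
Here there's no way to consume every character, so the call returns None.

None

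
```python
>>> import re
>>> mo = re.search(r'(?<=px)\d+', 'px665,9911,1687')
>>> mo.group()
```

The lookaround is zero-width — it requires the adjacent text to match without consuming it, so the asserted text isn't part of the match.
Unlike `match`, `search` isn't anchored — it looks for the pattern anywhere in the string.
The match spans [2:5] → '665'.

'665'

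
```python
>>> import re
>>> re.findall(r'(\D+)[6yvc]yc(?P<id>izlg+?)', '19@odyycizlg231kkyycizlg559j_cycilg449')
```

Pattern: one or more of a non-digit (captured); then one of [6yvc], then the literal 'yc'; then the literal 'izl', then one or more of a literal 'g' (lazy) (captured as 'id').
2 groups means each result is a tuple of 2 captured strings — 2 here.

[('@od', 'izlg'), ('kk', 'izlg')]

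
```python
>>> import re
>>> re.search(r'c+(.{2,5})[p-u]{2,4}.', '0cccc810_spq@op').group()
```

'cccc810_spq@'

The pattern matches one or more of a literal 'c'; then 2 to 5 of any character (captured); then 2 to 4 of a character in [p-u], then any character.
`re.search` scans for the first position where the pattern succeeds.
The match spans [1:13] → 'cccc810_spq@'.
Captured: group 1 = '810_s'.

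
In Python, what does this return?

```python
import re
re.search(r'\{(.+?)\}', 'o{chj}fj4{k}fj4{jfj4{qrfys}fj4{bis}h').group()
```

'{chj}'

`re.search` scans for the first position where the pattern succeeds.
The match spans [1:6] → '{chj}'.
Captured: group 1 = 'chj'.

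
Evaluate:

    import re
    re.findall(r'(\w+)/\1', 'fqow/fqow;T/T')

['fqow', 'T']

After group 1 captures some text, `\1` only succeeds where that same text appears again.
Scanning left to right: at [0:9] match 'fqow/fqow', group 1 = 'fqow'; at [10:13] match 'T/T', group 1 = 'T'.
With a single group, `findall` returns only what that group captured — 2 items.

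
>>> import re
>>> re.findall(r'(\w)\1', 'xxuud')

A backreference is literal: `\1` must see the identical characters the first group matched.
One capturing group, so `findall` returns just the captured substring from each match — 2 in all.

['x', 'u']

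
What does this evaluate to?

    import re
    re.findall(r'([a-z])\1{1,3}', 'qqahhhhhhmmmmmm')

['q', 'h', 'h', 'm', 'm']

`\1` is not a pattern — it's the concrete string captured by group 1, re-applied verbatim.
Matches: at [0:2] match 'qq', group 1 = 'q'; at [3:7] match 'hhhh', group 1 = 'h'; at [7:9] match 'hh', group 1 = 'h'; at [9:13] match 'mmmm', group 1 = 'm'; at [13:15] match 'mm', group 1 = 'm'.
Because there's exactly one group, `findall` drops the full match and keeps group 1 from each hit.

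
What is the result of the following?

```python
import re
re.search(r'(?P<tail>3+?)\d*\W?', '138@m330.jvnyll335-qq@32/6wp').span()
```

Pattern: one or more of a literal '3' (lazy) (captured as 'tail'); then zero or more of a digit, then optionally a non-word character.
`search` walks the string left to right and returns the first match it finds.
The match spans [1:4] → '38@'.
Captured: group 1 = '3'.

(1, 4)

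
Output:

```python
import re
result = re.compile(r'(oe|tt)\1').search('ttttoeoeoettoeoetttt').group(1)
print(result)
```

tt

A backreference is literal: `\1` must see the identical characters the first group matched.
`re.search` tries every starting position until one works.
The match spans [0:4] → 'tttt'.
Captured: group 1 = 'tt'.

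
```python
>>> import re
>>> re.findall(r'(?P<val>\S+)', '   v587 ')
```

Pattern: one or more of a non-whitespace character (captured as 'val').
Matches: at [3:7] match 'v587', group 1 = 'v587'.
With a single group, `findall` returns only what that group captured — 1 item.

['v587']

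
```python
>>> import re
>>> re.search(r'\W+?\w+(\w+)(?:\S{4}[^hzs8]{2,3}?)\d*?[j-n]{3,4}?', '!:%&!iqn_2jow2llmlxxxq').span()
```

The pattern matches one or more of a non-word character (lazy), then one or more of a word character; then one or more of a word character (captured); then exactly 4 of a non-whitespace character, then 2 to 3 of any character except [hzs8] (lazy) (non-capturing group); then zero or more of a digit (lazy), then 3 to 4 of a character in [j-n] (lazy).
`re.search` tries every starting position until one works.
The match spans [0:18] → '!:%&!iqn_2jow2llml'.
Captured: group 1 = '_'.

(0, 18)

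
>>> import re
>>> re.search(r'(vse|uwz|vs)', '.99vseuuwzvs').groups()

The match spans [3:6] → 'vse'.
Captured: group 1 = 'vse'.

('vse',)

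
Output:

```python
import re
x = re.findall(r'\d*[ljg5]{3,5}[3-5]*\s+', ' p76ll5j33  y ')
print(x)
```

['76ll5j33  ']

This matches zero or more of a digit; then 3 to 5 of one of [ljg5], then zero or more of a character in [3-5], then one or more of whitespace.
Matches: at [2:12] → '76ll5j33  '.
`findall` yields the raw match text (1 of them) because the pattern has no groups.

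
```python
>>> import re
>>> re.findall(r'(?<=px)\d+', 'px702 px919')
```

['702', '919']

The lookaround is zero-width — it requires the adjacent text to match without consuming it, so the asserted text isn't part of the match.
Walking the string: at [2:5] → '702'; at [8:11] → '919'.
Since nothing is captured, `findall` lists the 2 matched substrings directly.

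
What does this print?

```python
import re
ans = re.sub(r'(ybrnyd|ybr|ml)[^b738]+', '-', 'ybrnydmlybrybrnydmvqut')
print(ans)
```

-br-

Matches: at [0:9] → 'ybrnydmly'; at [11:22] → 'ybrnydmvqut'.
Each match is replaced by '-'.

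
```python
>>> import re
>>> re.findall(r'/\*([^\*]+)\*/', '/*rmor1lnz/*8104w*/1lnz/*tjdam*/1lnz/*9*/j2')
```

With a single group, `findall` returns only what that group captured — 3 items.

['8104w', 'tjdam', '9']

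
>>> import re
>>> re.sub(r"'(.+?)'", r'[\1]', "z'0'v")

'z[0]v'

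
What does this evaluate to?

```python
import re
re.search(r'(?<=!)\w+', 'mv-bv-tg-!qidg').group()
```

'qidg'

The lookaround is zero-width — it requires the adjacent text to match without consuming it, so the asserted text isn't part of the match.
The match spans [10:14] → 'qidg'.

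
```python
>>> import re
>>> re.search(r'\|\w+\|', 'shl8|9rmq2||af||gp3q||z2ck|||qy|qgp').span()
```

(4, 11)

`re.search` scans for the first position where the pattern succeeds.
The match spans [4:11] → '|9rmq2|'.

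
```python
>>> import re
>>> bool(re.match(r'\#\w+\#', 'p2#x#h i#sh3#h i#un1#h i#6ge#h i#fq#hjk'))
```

False

With `match`, the pattern is implicitly anchored at the beginning.
Here position 0 doesn't satisfy it, so the call returns None, and `bool(None)` is False.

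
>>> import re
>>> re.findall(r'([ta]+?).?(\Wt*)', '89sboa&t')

Pattern: one or more of one of [ta] (lazy) (captured); then optionally any character; then a non-word character, then zero or more of a literal 't' (captured).
Scanning left to right: at [5:8] match 'a&t', groups = ('a', '&t').
Multiple groups make `findall` return tuples — one 2-tuple for the one match.

[('a', '&t')]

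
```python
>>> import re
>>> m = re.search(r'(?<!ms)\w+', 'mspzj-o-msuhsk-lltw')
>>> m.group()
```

A negative assertion filters positions out without eating any characters.
`re.search` scans for the first position where the pattern succeeds.
The match spans [0:5] → 'mspzj'.

'mspzj'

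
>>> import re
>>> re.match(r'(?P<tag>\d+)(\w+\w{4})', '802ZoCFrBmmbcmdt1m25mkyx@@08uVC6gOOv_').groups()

The match spans [0:24] → '802ZoCFrBmmbcmdt1m25mkyx'.
Captured: group 1 = '802', group 2 = 'ZoCFrBmmbcmdt1m25mkyx'.

('802', 'ZoCFrBmmbcmdt1m25mkyx')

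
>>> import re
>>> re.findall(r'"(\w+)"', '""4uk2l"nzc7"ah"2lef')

['4uk2l', 'ah']

Walking the string: at [1:8] match '"4uk2l"', group 1 = '4uk2l'; at [12:16] match '"ah"', group 1 = 'ah'.
`findall` collects group 1 from each match (2 total).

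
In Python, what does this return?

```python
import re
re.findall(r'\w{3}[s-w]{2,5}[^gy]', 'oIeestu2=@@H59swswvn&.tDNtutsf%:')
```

['Ieestu2', 'H59swswvn', 'tDNtutsf']

The pattern matches exactly 3 of a word character; then 2 to 5 of a character in [s-w], then any character except [gy].
Walking the string: at [1:8] → 'Ieestu2'; at [11:20] → 'H59swswvn'; at [22:30] → 'tDNtutsf'.
Since nothing is captured, `findall` lists the 3 matched substrings directly.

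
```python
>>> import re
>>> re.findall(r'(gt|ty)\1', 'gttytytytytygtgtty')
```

['ty', 'ty', 'gt']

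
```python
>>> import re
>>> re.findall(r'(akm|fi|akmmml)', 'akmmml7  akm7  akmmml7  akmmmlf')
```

`|` is ordered: at each position the engine commits to the first alternative that works.
Matches: at [0:3] match 'akm', group 1 = 'akm'; at [9:12] match 'akm', group 1 = 'akm'; at [15:18] match 'akm', group 1 = 'akm'; at [24:27] match 'akm', group 1 = 'akm'.
`findall` collects group 1 from each match (4 total).

['akm', 'akm', 'akm', 'akm']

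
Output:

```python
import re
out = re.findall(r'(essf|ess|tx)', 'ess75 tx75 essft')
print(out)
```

['ess', 'tx', 'essf']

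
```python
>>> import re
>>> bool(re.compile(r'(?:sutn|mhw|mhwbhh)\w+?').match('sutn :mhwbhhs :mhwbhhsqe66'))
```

False

With `match`, the pattern is implicitly anchored at the beginning.
Here the string doesn't start with a match, so the call returns None, and `bool(None)` is False.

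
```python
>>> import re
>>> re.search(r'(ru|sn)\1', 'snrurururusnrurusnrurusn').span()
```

(2, 6)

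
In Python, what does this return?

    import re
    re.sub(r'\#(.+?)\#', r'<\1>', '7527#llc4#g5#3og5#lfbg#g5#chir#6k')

A `+?`/`*?`/`{m,n}?` starts at its minimum and grows only as far as needed for what follows to match.
Matches: at [4:10] → '#llc4#'; at [12:18] → '#3og5#'; at [22:26] → '#g5#'.
Each match is replaced using the text its own group 1 captured.

'7527<llc4>g5<3og5>lfbg<g5>chir#6k'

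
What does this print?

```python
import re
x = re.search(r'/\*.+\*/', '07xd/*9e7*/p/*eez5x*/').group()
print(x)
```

The match spans [4:21] → '/*9e7*/p/*eez5x*/'.

/*9e7*/p/*eez5x*/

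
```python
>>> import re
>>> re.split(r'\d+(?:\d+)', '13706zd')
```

The pattern matches one or more of a digit; then one or more of a digit (non-capturing group).
`split` removes every match and returns the 2 fragments in between.

['', 'zd']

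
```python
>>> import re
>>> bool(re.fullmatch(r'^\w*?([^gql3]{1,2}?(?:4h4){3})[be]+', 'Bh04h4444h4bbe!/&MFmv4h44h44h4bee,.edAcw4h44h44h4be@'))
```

False

`re.fullmatch` requires the pattern to consume the entire string.
Here the string isn't matched end-to-end, so the call returns None, and `bool(None)` is False.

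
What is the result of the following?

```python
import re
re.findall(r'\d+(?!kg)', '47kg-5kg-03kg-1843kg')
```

The negative lookaround is zero-width — it rules out positions where the adjacent text would match, without consuming anything.
Walking the string: at [0:1] → '4'; at [9:10] → '0'; at [14:17] → '184'.
No capturing groups, so `findall` returns the 3 full match strings.

['4', '0', '184']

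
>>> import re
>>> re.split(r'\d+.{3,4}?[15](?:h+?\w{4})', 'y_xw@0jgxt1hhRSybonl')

['y_xw@', 'bonl']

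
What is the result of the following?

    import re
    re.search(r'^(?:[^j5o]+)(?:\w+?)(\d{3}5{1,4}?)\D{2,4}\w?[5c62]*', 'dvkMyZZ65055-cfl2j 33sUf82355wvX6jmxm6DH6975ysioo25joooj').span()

(0, 17)

This matches anchored at the start of the string; then one or more of any character except [j5o] (non-capturing group); then one or more of a word character (lazy) (non-capturing group); then exactly 3 of a digit, then 1 to 4 of the literal '5' (lazy) (captured); then 2 to 4 of a non-digit, then optionally a word character, then zero or more of one of [5c62].
Unlike `match`, `search` isn't anchored — it looks for the pattern anywhere in the string.
The match spans [0:17] → 'dvkMyZZ65055-cfl2'.
Captured: group 1 = '5055'.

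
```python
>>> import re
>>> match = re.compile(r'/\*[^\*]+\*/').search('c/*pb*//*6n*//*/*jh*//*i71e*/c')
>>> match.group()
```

'/*pb*/'

Unlike `match`, `search` isn't anchored — it looks for the pattern anywhere in the string.
The match spans [1:7] → '/*pb*/'.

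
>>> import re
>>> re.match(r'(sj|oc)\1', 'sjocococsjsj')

None

After group 1 captures some text, `\1` only succeeds where that same text appears again.
With `match`, the pattern is implicitly anchored at the beginning.
Here position 0 doesn't satisfy it, so the call returns None.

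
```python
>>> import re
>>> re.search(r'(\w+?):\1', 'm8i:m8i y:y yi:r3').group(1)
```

A backreference is literal: `\1` must see the identical characters the first group matched.
`re.search` scans for the first position where the pattern succeeds.
The match spans [0:7] → 'm8i:m8i'.
Captured: group 1 = 'm8i'.

'm8i'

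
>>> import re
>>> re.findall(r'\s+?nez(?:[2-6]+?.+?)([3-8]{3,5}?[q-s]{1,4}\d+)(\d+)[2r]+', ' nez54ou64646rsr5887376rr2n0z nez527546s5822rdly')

[('64646rsr588737', '6'), ('7546s582', '2')]

The pattern matches one or more of whitespace (lazy), then the literal 'nez'; then one or more of a character in [2-6] (lazy), then one or more of any character (lazy) (non-capturing group); then 3 to 5 of a character in [3-8] (lazy), then 1 to 4 of a character in [q-s], then one or more of a digit (captured); then one or more of a digit (captured); then one or more of one of [2r].
With the lazy modifier that quantifier settles for the fewest repetitions that let the rest of the pattern succeed (the atoms after it are unaffected and can still be greedy).
Scanning left to right: at [0:26] match ' nez54ou64646rsr5887376rr2', groups = ('64646rsr588737', '6'); at [29:45] match ' nez527546s5822r', groups = ('7546s582', '2').
Multiple groups make `findall` return tuples — one 2-tuple for each match.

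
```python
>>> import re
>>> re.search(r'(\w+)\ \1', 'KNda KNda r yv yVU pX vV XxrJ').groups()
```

The match spans [0:9] → 'KNda KNda'.
Captured: group 1 = 'KNda'.

('KNda',)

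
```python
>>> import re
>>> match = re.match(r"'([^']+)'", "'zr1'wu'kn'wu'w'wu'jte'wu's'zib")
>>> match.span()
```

(0, 5)

With `match`, the pattern is implicitly anchored at the beginning.
The match spans [0:5] → "'zr1'".
Captured: group 1 = 'zr1'.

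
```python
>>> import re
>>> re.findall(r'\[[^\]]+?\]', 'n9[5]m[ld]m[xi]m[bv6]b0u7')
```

['[5]', '[ld]', '[xi]', '[bv6]']

With no groups in the pattern, `findall` gives back each whole match — 4 here.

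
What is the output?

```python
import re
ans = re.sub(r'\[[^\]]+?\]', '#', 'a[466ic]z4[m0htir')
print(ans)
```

a#z4[m0htir

Matches: at [1:8] → '[466ic]'.
Every occurrence is swapped for '#'.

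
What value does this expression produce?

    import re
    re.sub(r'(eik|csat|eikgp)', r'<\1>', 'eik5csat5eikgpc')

The regex engine tests alternatives in the order written; an earlier branch that matches wins even if a later one would match more.
Each match is replaced using the text its own group 1 captured.

'<eik>5<csat>5<eik>gpc'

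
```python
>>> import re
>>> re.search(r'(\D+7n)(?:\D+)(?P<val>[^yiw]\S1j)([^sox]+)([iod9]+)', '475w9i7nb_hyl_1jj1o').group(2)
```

This matches one or more of a non-digit, then the literal '7n' (captured); then one or more of a non-digit (non-capturing group); then any character except [yiw], then a non-whitespace character, then the literal '1j' (captured as 'val'); then one or more of any character except [sox] (captured); then one or more of one of [iod9] (captured).
`re.search` tries every starting position until one works.
The match spans [5:19] → 'i7nb_hyl_1jj1o'.
Captured: group 1 = 'i7n', group 2 = 'l_1j', group 3 = 'j1', group 4 = 'o'.

'l_1j'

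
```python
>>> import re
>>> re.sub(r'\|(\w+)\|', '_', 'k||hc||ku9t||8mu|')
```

'k|___'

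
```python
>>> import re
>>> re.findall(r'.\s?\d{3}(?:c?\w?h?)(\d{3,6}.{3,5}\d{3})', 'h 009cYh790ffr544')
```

['790ffr544']

`findall` collects group 1 from the one match (1 total).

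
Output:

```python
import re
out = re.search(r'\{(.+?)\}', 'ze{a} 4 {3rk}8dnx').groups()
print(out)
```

('a',)

With the lazy modifier that quantifier settles for the fewest repetitions that let the rest of the pattern succeed (the atoms after it are unaffected and can still be greedy).
Unlike `match`, `search` isn't anchored — it looks for the pattern anywhere in the string.
The match spans [2:5] → '{a}'.
Captured: group 1 = 'a'.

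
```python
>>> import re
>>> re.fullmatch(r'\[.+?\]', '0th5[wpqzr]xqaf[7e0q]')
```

`re.fullmatch` is like wrapping the pattern in `^…$` (in single-line mode).
Here there's no way to consume every character, so the call returns None.

None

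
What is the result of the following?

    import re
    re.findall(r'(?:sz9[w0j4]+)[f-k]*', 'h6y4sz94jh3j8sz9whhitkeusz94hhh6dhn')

This matches the literal 'sz9', then one or more of one of [w0j4] (non-capturing group); then zero or more of a character in [f-k].
No capturing groups, so `findall` returns the 3 full match strings.

['sz94jh', 'sz9whhi', 'sz94hhh']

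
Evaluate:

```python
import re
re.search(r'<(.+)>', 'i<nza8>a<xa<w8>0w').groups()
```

`search` walks the string left to right and returns the first match it finds.
The match spans [1:15] → '<nza8>a<xa<w8>'.
Captured: group 1 = 'nza8>a<xa<w8'.

('nza8>a<xa<w8',)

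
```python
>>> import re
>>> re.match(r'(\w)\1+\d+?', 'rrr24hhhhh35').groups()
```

('r',)

`\1` is not a pattern — it's the concrete string captured by group 1, re-applied verbatim.
`match` is anchored at position 0; if the pattern doesn't fit there, it returns None.
The match spans [0:4] → 'rrr2'.
Captured: group 1 = 'r'.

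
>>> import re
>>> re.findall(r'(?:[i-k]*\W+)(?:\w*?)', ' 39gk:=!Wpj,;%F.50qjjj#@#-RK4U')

This matches zero or more of a character in [i-k], then one or more of a non-word character (non-capturing group); then zero or more of a word character (lazy) (non-capturing group).
A non-greedy quantifier consumes as few characters as it can — just enough that the remainder of the pattern still matches from where it stops; whatever follows it matches normally.
Scanning left to right: at [0:1] → ' '; at [4:8] → 'k:=!'; at [10:14] → 'j,;%'; at [15:16] → '.'; at [19:26] → 'jjj#@#-'.
Since nothing is captured, `findall` lists the 5 matched substrings directly.

[' ', 'k:=!', 'j,;%', '.', 'jjj#@#-']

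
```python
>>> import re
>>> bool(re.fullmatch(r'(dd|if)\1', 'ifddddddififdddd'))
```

False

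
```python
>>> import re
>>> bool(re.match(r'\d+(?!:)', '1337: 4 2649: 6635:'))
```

`(?!…)`/`(?<!…)` only lets a position through if the neighbouring text does NOT match; no characters are consumed.
`re.match` only tries the pattern at the start of the string.
The match spans [0:3] → '133'.

True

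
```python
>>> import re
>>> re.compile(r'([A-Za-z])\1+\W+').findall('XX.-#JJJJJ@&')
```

A backreference is literal: `\1` must see the identical characters the first group matched.
Matches: at [0:5] match 'XX.-#', group 1 = 'X'; at [5:12] match 'JJJJJ@&', group 1 = 'J'.
`findall` collects group 1 from each match (2 total).

['X', 'J']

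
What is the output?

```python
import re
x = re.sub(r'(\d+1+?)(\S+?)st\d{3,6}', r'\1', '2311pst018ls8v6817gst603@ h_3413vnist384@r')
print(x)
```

2311ls8v681@ h_341@r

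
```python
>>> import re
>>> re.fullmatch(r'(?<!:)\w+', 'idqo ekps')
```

The negative lookaround is zero-width — it rules out positions where the adjacent text would match, without consuming anything.
`re.fullmatch` is like wrapping the pattern in `^…$` (in single-line mode).
Here the string isn't matched end-to-end, so the call returns None.

None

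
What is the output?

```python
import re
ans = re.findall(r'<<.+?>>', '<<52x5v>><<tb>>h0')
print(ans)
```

With the lazy modifier that quantifier settles for the fewest repetitions that let the rest of the pattern succeed (the atoms after it are unaffected and can still be greedy).
Scanning left to right: at [0:9] → '<<52x5v>>'; at [9:15] → '<<tb>>'.
Since nothing is captured, `findall` lists the 2 matched substrings directly.

['<<52x5v>>', '<<tb>>']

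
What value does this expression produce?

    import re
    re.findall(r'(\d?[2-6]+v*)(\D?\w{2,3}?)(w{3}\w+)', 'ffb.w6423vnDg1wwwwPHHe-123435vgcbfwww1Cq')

Pattern: optionally a digit, then one or more of a character in [2-6], then zero or more of the literal 'v' (captured); then optionally a non-digit, then 2 to 3 of a word character (lazy) (captured); then exactly 3 of a literal 'w', then one or more of a word character (captured).
Walking the string: at [5:22] match '6423vnDg1wwwwPHHe', groups = ('6423v', 'nDg1', 'wwwwPHHe'); at [23:40] match '123435vgcbfwww1Cq', groups = ('123435v', 'gcbf', 'www1Cq').
Multiple groups make `findall` return tuples — one 3-tuple for each match.

[('6423v', 'nDg1', 'wwwwPHHe'), ('123435v', 'gcbf', 'www1Cq')]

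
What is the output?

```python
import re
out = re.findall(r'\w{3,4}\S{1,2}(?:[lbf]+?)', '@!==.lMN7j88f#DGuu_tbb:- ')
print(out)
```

['MN7j88f', 'DGuu_tb']

The pattern matches 3 to 4 of a word character, then 1 to 2 of a non-whitespace character; then one or more of one of [lbf] (lazy) (non-capturing group).
With the lazy modifier that quantifier settles for the fewest repetitions that let the rest of the pattern succeed (the atoms after it are unaffected and can still be greedy).
Matches: at [6:13] → 'MN7j88f'; at [14:21] → 'DGuu_tb'.
With no groups in the pattern, `findall` gives back each whole match — 2 here.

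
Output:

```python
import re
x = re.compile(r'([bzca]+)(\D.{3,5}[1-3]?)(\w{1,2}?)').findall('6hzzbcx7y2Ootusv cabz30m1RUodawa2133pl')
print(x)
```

[('zzbc', 'x7y2Oo', 't'), ('cab', 'z30m1R', 'U'), ('a', 'wa2133', 'p')]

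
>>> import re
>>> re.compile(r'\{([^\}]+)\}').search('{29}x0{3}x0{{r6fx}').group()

Unlike `match`, `search` isn't anchored — it looks for the pattern anywhere in the string.
The match spans [0:4] → '{29}'.
Captured: group 1 = '29'.

'{29}'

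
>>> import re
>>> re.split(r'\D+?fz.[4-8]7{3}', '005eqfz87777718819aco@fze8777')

['005', '718819', '']

Pattern: one or more of a non-digit (lazy), then the literal 'fz'; then any character, then a character in [4-8], then exactly 3 of the literal '7'.
Matches to split on: at [3:12] → 'eqfz87777'; at [18:29] → 'aco@fze8777'.
Splitting on the pattern gives 3 pieces.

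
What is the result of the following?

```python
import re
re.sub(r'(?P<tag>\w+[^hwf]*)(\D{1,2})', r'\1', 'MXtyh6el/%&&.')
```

The pattern matches one or more of a word character, then zero or more of any character except [hwf] (captured as 'tag'); then 1 to 2 of a non-digit (captured).
Matches: at [0:13] → 'MXtyh6el/%&&.'.
Each match is replaced using the text its own group 1 captured.

'MXtyh6el/%&&'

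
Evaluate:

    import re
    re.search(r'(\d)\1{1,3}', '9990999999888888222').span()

(0, 3)

After group 1 captures some text, `\1` only succeeds where that same text appears again.
The match spans [0:3] → '999'.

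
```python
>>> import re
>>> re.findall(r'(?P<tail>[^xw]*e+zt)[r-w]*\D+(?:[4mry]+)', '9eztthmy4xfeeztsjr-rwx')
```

This matches zero or more of any character except [xw], then one or more of the literal 'e', then the literal 'zt' (captured as 'tail'); then zero or more of a character in [r-w], then one or more of a non-digit; then one or more of one of [4mry] (non-capturing group).
Walking the string: at [0:9] match '9eztthmy4', group 1 = '9ezt'; at [10:20] match 'feeztsjr-r', group 1 = 'feezt'.
Because there's exactly one group, `findall` drops the full match and keeps group 1 from each hit.

['9ezt', 'feezt']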